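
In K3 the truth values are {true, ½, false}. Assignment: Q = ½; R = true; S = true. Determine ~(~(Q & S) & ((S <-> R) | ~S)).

½

Q & S = ½ & true = ½
~(Q & S) = ~½ = ½
S <-> R = true <-> true = true
~S = ~true = false
(S <-> R) | ~S = true | false = true
~(Q & S) & ((S <-> R) | ~S) = ½ & true = ½
~(~(Q & S) & ((S <-> R) | ~S)) = ~½ = ½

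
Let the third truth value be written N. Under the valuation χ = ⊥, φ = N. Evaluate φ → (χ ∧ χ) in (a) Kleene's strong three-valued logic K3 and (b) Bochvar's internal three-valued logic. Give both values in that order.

In Kleene's strong three-valued logic K3: χ ∧ χ = ⊥ ∧ ⊥ = ⊥
φ → (χ ∧ χ) = N → ⊥ = N
In Bochvar's internal three-valued logic: χ ∧ χ = ⊥ ∧ ⊥ = ⊥
φ → (χ ∧ χ) = N → ⊥ = N  [any arg is the third value ⇒ result is the third value]

N; N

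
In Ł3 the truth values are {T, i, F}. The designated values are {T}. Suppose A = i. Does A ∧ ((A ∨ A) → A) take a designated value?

A ∨ A = i ∨ i = i
(A ∨ A) → A = i → i = T  [min(1, 1−½+½)]
A ∧ ((A ∨ A) → A) = i ∧ T = i
i ∉ {T}.

No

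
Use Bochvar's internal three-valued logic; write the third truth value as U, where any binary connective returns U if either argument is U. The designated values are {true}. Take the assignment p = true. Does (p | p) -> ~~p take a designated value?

p | p = true | true = true
~p = ~true = false
~~p = ~false = true
(p | p) -> ~~p = true -> true = true
true ∈ {true}.

Yes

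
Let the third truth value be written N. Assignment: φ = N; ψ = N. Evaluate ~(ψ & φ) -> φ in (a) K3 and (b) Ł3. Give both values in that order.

N; ⊤

In K3: ψ & φ = N & N = N
~(ψ & φ) = ~N = N
~(ψ & φ) -> φ = N -> N = N  [~N | N]
In Ł3: ψ & φ = N & N = N
~(ψ & φ) = ~N = N
~(ψ & φ) -> φ = N -> N = ⊤  [min(1, 1−½+½)]
They differ because K3 and Ł3 treat N differently under implication.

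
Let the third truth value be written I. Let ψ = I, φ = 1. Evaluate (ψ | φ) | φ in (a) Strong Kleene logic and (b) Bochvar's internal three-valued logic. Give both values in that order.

In Strong Kleene logic: ψ | φ = I | 1 = 1
(ψ | φ) | φ = 1 | 1 = 1
In Bochvar's internal three-valued logic: ψ | φ = I | 1 = I
(ψ | φ) | φ = I | 1 = I
They differ because Strong Kleene logic and Bochvar's internal three-valued logic treat I differently under the binary connectives.

1; I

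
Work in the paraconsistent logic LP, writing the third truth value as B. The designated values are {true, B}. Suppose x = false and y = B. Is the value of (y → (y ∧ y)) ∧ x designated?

No

y ∧ y = B ∧ B = B
y → (y ∧ y) = B → B = B  [¬B ∨ B]
(y → (y ∧ y)) ∧ x = B ∧ false = false
false ∉ {true, B}.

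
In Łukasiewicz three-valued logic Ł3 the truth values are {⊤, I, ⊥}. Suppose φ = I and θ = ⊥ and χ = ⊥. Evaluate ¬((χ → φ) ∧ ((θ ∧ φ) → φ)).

χ → φ = ⊥ → I = ⊤  [min(1, 1−0+½)]
θ ∧ φ = ⊥ ∧ I = ⊥
(θ ∧ φ) → φ = ⊥ → I = ⊤
(χ → φ) ∧ ((θ ∧ φ) → φ) = ⊤ ∧ ⊤ = ⊤
¬((χ → φ) ∧ ((θ ∧ φ) → φ)) = ¬⊤ = ⊥

⊥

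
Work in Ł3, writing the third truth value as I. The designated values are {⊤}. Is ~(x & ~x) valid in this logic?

No

Countermodel: x=I gives I, which is not designated.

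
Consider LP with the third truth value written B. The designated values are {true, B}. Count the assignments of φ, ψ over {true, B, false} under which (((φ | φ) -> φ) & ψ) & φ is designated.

4

Designated under: (φ=true, ψ=true); (φ=true, ψ=B); (φ=B, ψ=true); (φ=B, ψ=B).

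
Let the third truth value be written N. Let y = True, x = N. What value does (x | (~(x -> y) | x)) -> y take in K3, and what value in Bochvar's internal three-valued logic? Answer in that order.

True; N

In K3: x -> y = N -> True = True  [~N | True]
~(x -> y) = ~True = False
~(x -> y) | x = False | N = N
x | (~(x -> y) | x) = N | N = N
(x | (~(x -> y) | x)) -> y = N -> True = True
In Bochvar's internal three-valued logic: x -> y = N -> True = N  [any arg is the third value ⇒ result is the third value]
~(x -> y) = ~N = N
~(x -> y) | x = N | N = N
x | (~(x -> y) | x) = N | N = N
(x | (~(x -> y) | x)) -> y = N -> True = N
They differ because K3 and Bochvar's internal three-valued logic treat N differently under the binary connectives.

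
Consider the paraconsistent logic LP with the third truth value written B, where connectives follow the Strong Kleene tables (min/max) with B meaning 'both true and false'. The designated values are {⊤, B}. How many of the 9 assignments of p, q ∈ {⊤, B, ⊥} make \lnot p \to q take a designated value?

8

Of the 9 assignments, 8 give a value in {⊤, B}.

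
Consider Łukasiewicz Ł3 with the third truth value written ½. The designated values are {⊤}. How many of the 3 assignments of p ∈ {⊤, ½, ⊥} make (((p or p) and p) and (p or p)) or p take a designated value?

1

p=⊤: ⊤ ✓
p=½: ½ ·
p=⊥: ⊥ ·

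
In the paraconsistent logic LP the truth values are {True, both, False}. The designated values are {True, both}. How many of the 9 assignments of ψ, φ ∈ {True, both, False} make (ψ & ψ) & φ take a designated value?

Designated under: (ψ=True, φ=True); (ψ=True, φ=both); (ψ=both, φ=True); (ψ=both, φ=both).

4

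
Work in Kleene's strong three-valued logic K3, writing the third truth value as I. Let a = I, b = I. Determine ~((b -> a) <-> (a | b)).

I

b -> a = I -> I = I
a | b = I | I = I
(b -> a) <-> (a | b) = I <-> I = I
~((b -> a) <-> (a | b)) = ~I = I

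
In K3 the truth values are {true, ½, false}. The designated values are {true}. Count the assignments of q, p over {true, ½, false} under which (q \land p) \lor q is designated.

Designated under: (q=true, p=true); (q=true, p=½); (q=true, p=false).

3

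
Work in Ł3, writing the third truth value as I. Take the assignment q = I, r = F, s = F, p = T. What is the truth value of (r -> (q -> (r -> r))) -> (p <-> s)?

r -> r = F -> F = T
q -> (r -> r) = I -> T = T  [min(1, 1−½+1)]
r -> (q -> (r -> r)) = F -> T = T
p <-> s = T <-> F = F
(r -> (q -> (r -> r))) -> (p <-> s) = T -> F = F

F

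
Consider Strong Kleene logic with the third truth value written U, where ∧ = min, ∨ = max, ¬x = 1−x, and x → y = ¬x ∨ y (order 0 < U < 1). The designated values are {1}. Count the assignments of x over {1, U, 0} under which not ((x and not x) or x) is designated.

x=1: 0 ·
x=U: U ·
x=0: 1 ✓

1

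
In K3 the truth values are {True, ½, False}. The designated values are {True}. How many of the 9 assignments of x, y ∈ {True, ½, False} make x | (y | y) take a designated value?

Of the 9 assignments, 5 give a value in {True}.

5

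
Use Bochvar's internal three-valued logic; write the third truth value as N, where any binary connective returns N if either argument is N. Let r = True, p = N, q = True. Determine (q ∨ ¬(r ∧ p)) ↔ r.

N

r ∧ p = True ∧ N = N
¬(r ∧ p) = ¬N = N
q ∨ ¬(r ∧ p) = True ∨ N = N
(q ∨ ¬(r ∧ p)) ↔ r = N ↔ True = N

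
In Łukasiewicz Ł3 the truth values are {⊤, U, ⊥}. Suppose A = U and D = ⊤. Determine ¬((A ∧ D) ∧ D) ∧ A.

A ∧ D = U ∧ ⊤ = U
(A ∧ D) ∧ D = U ∧ ⊤ = U
¬((A ∧ D) ∧ D) = ¬U = U
¬((A ∧ D) ∧ D) ∧ A = U ∧ U = U

U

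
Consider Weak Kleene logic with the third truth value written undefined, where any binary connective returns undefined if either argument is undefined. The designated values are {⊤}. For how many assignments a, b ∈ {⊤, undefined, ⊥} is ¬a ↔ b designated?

2

Designated under: (a=⊤, b=⊥); (a=⊥, b=⊤).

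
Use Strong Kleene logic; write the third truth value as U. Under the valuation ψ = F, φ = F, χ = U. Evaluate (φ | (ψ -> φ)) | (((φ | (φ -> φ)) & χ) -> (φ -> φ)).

T

ψ -> φ = F -> F = T
φ | (ψ -> φ) = F | T = T
φ -> φ = F -> F = T
φ | (φ -> φ) = F | T = T
(φ | (φ -> φ)) & χ = T & U = U
φ -> φ = F -> F = T
((φ | (φ -> φ)) & χ) -> (φ -> φ) = U -> T = T  [~U | T]
(φ | (ψ -> φ)) | (((φ | (φ -> φ)) & χ) -> (φ -> φ)) = T | T = T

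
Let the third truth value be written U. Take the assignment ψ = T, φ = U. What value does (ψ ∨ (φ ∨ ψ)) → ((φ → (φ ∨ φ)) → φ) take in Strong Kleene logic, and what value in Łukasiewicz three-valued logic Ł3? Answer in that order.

U; U

In Strong Kleene logic: φ ∨ ψ = U ∨ T = T
ψ ∨ (φ ∨ ψ) = T ∨ T = T
φ ∨ φ = U ∨ U = U
φ → (φ ∨ φ) = U → U = U  [¬U ∨ U]
(φ → (φ ∨ φ)) → φ = U → U = U
(ψ ∨ (φ ∨ ψ)) → ((φ → (φ ∨ φ)) → φ) = T → U = U
In Łukasiewicz three-valued logic Ł3: φ ∨ ψ = U ∨ T = T
ψ ∨ (φ ∨ ψ) = T ∨ T = T
φ ∨ φ = U ∨ U = U
φ → (φ ∨ φ) = U → U = T  [min(1, 1−½+½)]
(φ → (φ ∨ φ)) → φ = T → U = U
(ψ ∨ (φ ∨ ψ)) → ((φ → (φ ∨ φ)) → φ) = T → U = U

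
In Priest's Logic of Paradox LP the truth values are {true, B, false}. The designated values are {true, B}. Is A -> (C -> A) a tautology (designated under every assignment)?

Yes

Every assignment of A, C over {true, B, false} gives a value in {true, B}.
In particular, with A=B, C=B: A -> (C -> A) = B.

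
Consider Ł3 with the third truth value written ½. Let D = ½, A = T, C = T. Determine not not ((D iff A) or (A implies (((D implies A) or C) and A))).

T

D iff A = ½ iff T = ½  [1 − |½−1|]
D implies A = ½ implies T = T
(D implies A) or C = T or T = T
((D implies A) or C) and A = T and T = T
A implies (((D implies A) or C) and A) = T implies T = T
(D iff A) or (A implies (((D implies A) or C) and A)) = ½ or T = T
not ((D iff A) or (A implies (((D implies A) or C) and A))) = not T = F
not not ((D iff A) or (A implies (((D implies A) or C) and A))) = not F = T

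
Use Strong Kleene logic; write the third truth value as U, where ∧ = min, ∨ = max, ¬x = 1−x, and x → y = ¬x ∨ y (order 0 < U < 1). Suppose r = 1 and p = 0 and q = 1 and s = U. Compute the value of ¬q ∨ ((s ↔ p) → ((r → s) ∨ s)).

¬q = ¬1 = 0
s ↔ p = U ↔ 0 = U
r → s = 1 → U = U  [¬1 ∨ U]
(r → s) ∨ s = U ∨ U = U
(s ↔ p) → ((r → s) ∨ s) = U → U = U
¬q ∨ ((s ↔ p) → ((r → s) ∨ s)) = 0 ∨ U = U

U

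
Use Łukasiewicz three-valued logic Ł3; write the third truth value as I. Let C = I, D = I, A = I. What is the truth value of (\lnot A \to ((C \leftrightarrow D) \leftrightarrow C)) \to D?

I

\lnot A = \lnot I = I
C \leftrightarrow D = I \leftrightarrow I = 1
(C \leftrightarrow D) \leftrightarrow C = 1 \leftrightarrow I = I
\lnot A \to ((C \leftrightarrow D) \leftrightarrow C) = I \to I = 1
(\lnot A \to ((C \leftrightarrow D) \leftrightarrow C)) \to D = 1 \to I = I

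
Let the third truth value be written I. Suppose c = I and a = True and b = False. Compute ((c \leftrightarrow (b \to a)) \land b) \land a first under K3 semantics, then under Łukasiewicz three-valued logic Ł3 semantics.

In K3: b \to a = False \to True = True
c \leftrightarrow (b \to a) = I \leftrightarrow True = I
(c \leftrightarrow (b \to a)) \land b = I \land False = False
((c \leftrightarrow (b \to a)) \land b) \land a = False \land True = False
In Łukasiewicz three-valued logic Ł3: b \to a = False \to True = True
c \leftrightarrow (b \to a) = I \leftrightarrow True = I  [1 − |½−1|]
(c \leftrightarrow (b \to a)) \land b = I \land False = False
((c \leftrightarrow (b \to a)) \land b) \land a = False \land True = False

False; False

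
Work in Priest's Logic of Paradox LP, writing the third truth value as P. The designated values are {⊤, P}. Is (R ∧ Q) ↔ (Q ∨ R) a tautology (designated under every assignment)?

Countermodel: R=⊤, Q=⊥ gives ⊥, which is not designated.

No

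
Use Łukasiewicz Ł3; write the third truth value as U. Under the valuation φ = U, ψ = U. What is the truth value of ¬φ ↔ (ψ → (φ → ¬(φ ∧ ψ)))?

¬φ = ¬U = U
φ ∧ ψ = U ∧ U = U
¬(φ ∧ ψ) = ¬U = U
φ → ¬(φ ∧ ψ) = U → U = ⊤  [min(1, 1−½+½)]
ψ → (φ → ¬(φ ∧ ψ)) = U → ⊤ = ⊤
¬φ ↔ (ψ → (φ → ¬(φ ∧ ψ))) = U ↔ ⊤ = U

U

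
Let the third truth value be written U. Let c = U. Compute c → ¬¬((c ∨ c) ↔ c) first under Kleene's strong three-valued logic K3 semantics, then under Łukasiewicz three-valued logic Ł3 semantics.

In Kleene's strong three-valued logic K3: c ∨ c = U ∨ U = U
(c ∨ c) ↔ c = U ↔ U = U
¬((c ∨ c) ↔ c) = ¬U = U
¬¬((c ∨ c) ↔ c) = ¬U = U
c → ¬¬((c ∨ c) ↔ c) = U → U = U  [¬U ∨ U]
In Łukasiewicz three-valued logic Ł3: c ∨ c = U ∨ U = U
(c ∨ c) ↔ c = U ↔ U = T  [1 − |½−½|]
¬((c ∨ c) ↔ c) = ¬T = F
¬¬((c ∨ c) ↔ c) = ¬F = T
c → ¬¬((c ∨ c) ↔ c) = U → T = T
They differ because Kleene's strong three-valued logic K3 and Łukasiewicz three-valued logic Ł3 treat U differently under implication.

U; T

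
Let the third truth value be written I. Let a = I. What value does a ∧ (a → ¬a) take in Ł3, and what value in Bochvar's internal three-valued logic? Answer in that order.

I; I

In Ł3: ¬a = ¬I = I
a → ¬a = I → I = ⊤  [min(1, 1−½+½)]
a ∧ (a → ¬a) = I ∧ ⊤ = I
In Bochvar's internal three-valued logic: ¬a = ¬I = I
a → ¬a = I → I = I
a ∧ (a → ¬a) = I ∧ I = I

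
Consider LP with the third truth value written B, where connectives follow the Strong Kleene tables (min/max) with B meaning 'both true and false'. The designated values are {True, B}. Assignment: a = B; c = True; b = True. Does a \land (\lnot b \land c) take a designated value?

No

\lnot b = \lnot True = False
\lnot b \land c = False \land True = False
a \land (\lnot b \land c) = B \land False = False
False ∉ {True, B}.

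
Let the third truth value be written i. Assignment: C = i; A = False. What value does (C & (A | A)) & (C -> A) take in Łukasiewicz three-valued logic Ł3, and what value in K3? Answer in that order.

False; False

In Łukasiewicz three-valued logic Ł3: A | A = False | False = False
C & (A | A) = i & False = False
C -> A = i -> False = i  [min(1, 1−½+0)]
(C & (A | A)) & (C -> A) = False & i = False
In K3: A | A = False | False = False
C & (A | A) = i & False = False
C -> A = i -> False = i  [~i | False]
(C & (A | A)) & (C -> A) = False & i = False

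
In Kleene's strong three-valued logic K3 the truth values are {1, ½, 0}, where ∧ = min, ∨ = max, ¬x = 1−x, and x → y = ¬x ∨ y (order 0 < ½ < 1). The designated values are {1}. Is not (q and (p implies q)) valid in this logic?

No

Countermodel: q=1, p=1 gives 0, which is not designated.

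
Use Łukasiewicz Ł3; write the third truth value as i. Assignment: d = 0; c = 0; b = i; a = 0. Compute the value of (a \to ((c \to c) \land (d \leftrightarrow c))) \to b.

c \to c = 0 \to 0 = 1
d \leftrightarrow c = 0 \leftrightarrow 0 = 1
(c \to c) \land (d \leftrightarrow c) = 1 \land 1 = 1
a \to ((c \to c) \land (d \leftrightarrow c)) = 0 \to 1 = 1
(a \to ((c \to c) \land (d \leftrightarrow c))) \to b = 1 \to i = i  [min(1, 1−1+½)]

i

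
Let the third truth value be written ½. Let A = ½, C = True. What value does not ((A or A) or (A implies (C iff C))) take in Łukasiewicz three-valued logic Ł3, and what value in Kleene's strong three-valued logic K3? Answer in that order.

False; False

In Łukasiewicz three-valued logic Ł3: A or A = ½ or ½ = ½
C iff C = True iff True = True
A implies (C iff C) = ½ implies True = True  [min(1, 1−½+1)]
(A or A) or (A implies (C iff C)) = ½ or True = True
not ((A or A) or (A implies (C iff C))) = not True = False
In Kleene's strong three-valued logic K3: A or A = ½ or ½ = ½
C iff C = True iff True = True
A implies (C iff C) = ½ implies True = True  [not ½ or True]
(A or A) or (A implies (C iff C)) = ½ or True = True
not ((A or A) or (A implies (C iff C))) = not True = False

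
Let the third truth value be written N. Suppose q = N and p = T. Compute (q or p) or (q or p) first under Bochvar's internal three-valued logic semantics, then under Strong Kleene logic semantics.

In Bochvar's internal three-valued logic: q or p = N or T = N
q or p = N or T = N
(q or p) or (q or p) = N or N = N
In Strong Kleene logic: q or p = N or T = T
q or p = N or T = T
(q or p) or (q or p) = T or T = T
They differ because Bochvar's internal three-valued logic and Strong Kleene logic treat N differently under the binary connectives.

N; T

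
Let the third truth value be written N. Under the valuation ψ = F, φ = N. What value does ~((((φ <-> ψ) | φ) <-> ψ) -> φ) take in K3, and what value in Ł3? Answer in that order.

N; F

In K3: φ <-> ψ = N <-> F = N
(φ <-> ψ) | φ = N | N = N
((φ <-> ψ) | φ) <-> ψ = N <-> F = N
(((φ <-> ψ) | φ) <-> ψ) -> φ = N -> N = N  [~N | N]
~((((φ <-> ψ) | φ) <-> ψ) -> φ) = ~N = N
In Ł3: φ <-> ψ = N <-> F = N  [1 − |½−0|]
(φ <-> ψ) | φ = N | N = N
((φ <-> ψ) | φ) <-> ψ = N <-> F = N
(((φ <-> ψ) | φ) <-> ψ) -> φ = N -> N = T
~((((φ <-> ψ) | φ) <-> ψ) -> φ) = ~T = F
They differ because K3 and Ł3 treat N differently under implication.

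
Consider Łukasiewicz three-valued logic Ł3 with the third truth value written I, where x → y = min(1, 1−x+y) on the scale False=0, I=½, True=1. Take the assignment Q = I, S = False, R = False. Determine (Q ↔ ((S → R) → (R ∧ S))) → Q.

True

S → R = False → False = True
R ∧ S = False ∧ False = False
(S → R) → (R ∧ S) = True → False = False
Q ↔ ((S → R) → (R ∧ S)) = I ↔ False = I  [1 − |½−0|]
(Q ↔ ((S → R) → (R ∧ S))) → Q = I → I = True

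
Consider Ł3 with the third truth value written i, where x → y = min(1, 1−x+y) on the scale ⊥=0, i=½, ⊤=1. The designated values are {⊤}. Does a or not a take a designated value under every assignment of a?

Countermodel: a=i gives i, which is not designated.

No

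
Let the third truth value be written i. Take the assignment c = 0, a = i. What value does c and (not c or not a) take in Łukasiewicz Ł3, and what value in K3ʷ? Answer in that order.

0; i

In Łukasiewicz Ł3: not c = not 0 = 1
not a = not i = i
not c or not a = 1 or i = 1
c and (not c or not a) = 0 and 1 = 0
In K3ʷ: not c = not 0 = 1
not a = not i = i
not c or not a = 1 or i = i
c and (not c or not a) = 0 and i = i
They differ because Łukasiewicz Ł3 and K3ʷ treat i differently under the binary connectives.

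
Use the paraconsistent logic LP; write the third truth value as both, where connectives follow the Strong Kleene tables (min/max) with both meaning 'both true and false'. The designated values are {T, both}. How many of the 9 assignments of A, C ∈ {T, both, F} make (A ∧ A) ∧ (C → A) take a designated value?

Of the 9 assignments, 6 give a value in {T, both}.

6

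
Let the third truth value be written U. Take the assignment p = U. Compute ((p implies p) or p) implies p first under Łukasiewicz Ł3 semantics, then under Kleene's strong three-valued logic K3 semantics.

U; U

In Łukasiewicz Ł3: p implies p = U implies U = True  [min(1, 1−½+½)]
(p implies p) or p = True or U = True
((p implies p) or p) implies p = True implies U = U
In Kleene's strong three-valued logic K3: p implies p = U implies U = U
(p implies p) or p = U or U = U
((p implies p) or p) implies p = U implies U = U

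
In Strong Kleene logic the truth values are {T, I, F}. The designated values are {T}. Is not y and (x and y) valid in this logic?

Countermodel: y=T, x=T gives F, which is not designated.

No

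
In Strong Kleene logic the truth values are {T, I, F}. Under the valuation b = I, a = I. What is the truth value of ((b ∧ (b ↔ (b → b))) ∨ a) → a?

b → b = I → I = I
b ↔ (b → b) = I ↔ I = I
b ∧ (b ↔ (b → b)) = I ∧ I = I
(b ∧ (b ↔ (b → b))) ∨ a = I ∨ I = I
((b ∧ (b ↔ (b → b))) ∨ a) → a = I → I = I

I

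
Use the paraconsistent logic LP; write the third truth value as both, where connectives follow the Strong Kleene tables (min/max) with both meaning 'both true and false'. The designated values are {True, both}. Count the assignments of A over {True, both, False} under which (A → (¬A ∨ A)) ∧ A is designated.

A=True: True ✓
A=both: both ✓
A=False: False ·

2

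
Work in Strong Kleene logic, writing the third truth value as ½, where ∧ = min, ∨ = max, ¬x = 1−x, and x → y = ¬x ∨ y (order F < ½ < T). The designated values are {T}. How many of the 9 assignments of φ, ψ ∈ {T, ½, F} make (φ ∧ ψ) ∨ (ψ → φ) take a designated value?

Of the 9 assignments, 5 give a value in {T}.

5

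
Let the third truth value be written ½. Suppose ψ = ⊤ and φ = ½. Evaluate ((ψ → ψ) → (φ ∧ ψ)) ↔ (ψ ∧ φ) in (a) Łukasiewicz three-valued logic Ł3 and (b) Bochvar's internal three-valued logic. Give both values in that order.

⊤; ½

In Łukasiewicz three-valued logic Ł3: ψ → ψ = ⊤ → ⊤ = ⊤
φ ∧ ψ = ½ ∧ ⊤ = ½
(ψ → ψ) → (φ ∧ ψ) = ⊤ → ½ = ½
ψ ∧ φ = ⊤ ∧ ½ = ½
((ψ → ψ) → (φ ∧ ψ)) ↔ (ψ ∧ φ) = ½ ↔ ½ = ⊤
In Bochvar's internal three-valued logic: ψ → ψ = ⊤ → ⊤ = ⊤
φ ∧ ψ = ½ ∧ ⊤ = ½
(ψ → ψ) → (φ ∧ ψ) = ⊤ → ½ = ½  [any arg is the third value ⇒ result is the third value]
ψ ∧ φ = ⊤ ∧ ½ = ½
((ψ → ψ) → (φ ∧ ψ)) ↔ (ψ ∧ φ) = ½ ↔ ½ = ½
They differ because Łukasiewicz three-valued logic Ł3 and Bochvar's internal three-valued logic treat ½ differently under the binary connectives.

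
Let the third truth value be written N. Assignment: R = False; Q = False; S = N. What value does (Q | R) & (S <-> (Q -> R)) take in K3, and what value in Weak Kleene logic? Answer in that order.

False; N

In K3: Q | R = False | False = False
Q -> R = False -> False = True
S <-> (Q -> R) = N <-> True = N
(Q | R) & (S <-> (Q -> R)) = False & N = False
In Weak Kleene logic: Q | R = False | False = False
Q -> R = False -> False = True
S <-> (Q -> R) = N <-> True = N
(Q | R) & (S <-> (Q -> R)) = False & N = N
They differ because K3 and Weak Kleene logic treat N differently under the binary connectives.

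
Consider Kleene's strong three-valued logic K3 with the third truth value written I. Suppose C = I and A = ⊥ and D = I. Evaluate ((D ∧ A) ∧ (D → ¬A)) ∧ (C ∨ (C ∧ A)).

⊥

D ∧ A = I ∧ ⊥ = ⊥
¬A = ¬⊥ = ⊤
D → ¬A = I → ⊤ = ⊤  [¬I ∨ ⊤]
(D ∧ A) ∧ (D → ¬A) = ⊥ ∧ ⊤ = ⊥
C ∧ A = I ∧ ⊥ = ⊥
C ∨ (C ∧ A) = I ∨ ⊥ = I
((D ∧ A) ∧ (D → ¬A)) ∧ (C ∨ (C ∧ A)) = ⊥ ∧ I = ⊥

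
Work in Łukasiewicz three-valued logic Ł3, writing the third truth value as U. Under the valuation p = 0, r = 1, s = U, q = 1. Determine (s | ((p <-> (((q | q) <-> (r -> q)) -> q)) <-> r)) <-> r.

q | q = 1 | 1 = 1
r -> q = 1 -> 1 = 1
(q | q) <-> (r -> q) = 1 <-> 1 = 1
((q | q) <-> (r -> q)) -> q = 1 -> 1 = 1
p <-> (((q | q) <-> (r -> q)) -> q) = 0 <-> 1 = 0
(p <-> (((q | q) <-> (r -> q)) -> q)) <-> r = 0 <-> 1 = 0
s | ((p <-> (((q | q) <-> (r -> q)) -> q)) <-> r) = U | 0 = U
(s | ((p <-> (((q | q) <-> (r -> q)) -> q)) <-> r)) <-> r = U <-> 1 = U  [1 − |½−1|]

U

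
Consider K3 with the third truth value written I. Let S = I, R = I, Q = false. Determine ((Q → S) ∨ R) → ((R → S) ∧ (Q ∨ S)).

I

Q → S = false → I = true  [¬false ∨ I]
(Q → S) ∨ R = true ∨ I = true
R → S = I → I = I
Q ∨ S = false ∨ I = I
(R → S) ∧ (Q ∨ S) = I ∧ I = I
((Q → S) ∨ R) → ((R → S) ∧ (Q ∨ S)) = true → I = I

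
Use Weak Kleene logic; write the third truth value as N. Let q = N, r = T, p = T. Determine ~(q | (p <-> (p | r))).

N

p | r = T | T = T
p <-> (p | r) = T <-> T = T
q | (p <-> (p | r)) = N | T = N
~(q | (p <-> (p | r))) = ~N = N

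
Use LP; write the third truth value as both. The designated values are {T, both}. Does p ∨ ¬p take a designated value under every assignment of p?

Yes

Every assignment of p over {T, both, F} gives a value in {T, both}.
In particular, with p=both: p ∨ ¬p = both.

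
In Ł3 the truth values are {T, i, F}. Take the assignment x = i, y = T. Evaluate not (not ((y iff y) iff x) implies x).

y iff y = T iff T = T
(y iff y) iff x = T iff i = i  [1 − |1−½|]
not ((y iff y) iff x) = not i = i
not ((y iff y) iff x) implies x = i implies i = T
not (not ((y iff y) iff x) implies x) = not T = F

F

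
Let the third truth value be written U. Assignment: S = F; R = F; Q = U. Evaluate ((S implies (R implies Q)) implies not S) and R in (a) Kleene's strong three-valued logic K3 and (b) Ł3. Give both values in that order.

In Kleene's strong three-valued logic K3: R implies Q = F implies U = T  [not F or U]
S implies (R implies Q) = F implies T = T
not S = not F = T
(S implies (R implies Q)) implies not S = T implies T = T
((S implies (R implies Q)) implies not S) and R = T and F = F
In Ł3: R implies Q = F implies U = T  [min(1, 1−0+½)]
S implies (R implies Q) = F implies T = T
not S = not F = T
(S implies (R implies Q)) implies not S = T implies T = T
((S implies (R implies Q)) implies not S) and R = T and F = F

F; F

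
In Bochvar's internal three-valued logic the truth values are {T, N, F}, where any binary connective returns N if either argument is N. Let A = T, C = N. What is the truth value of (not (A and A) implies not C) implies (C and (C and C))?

N

A and A = T and T = T
not (A and A) = not T = F
not C = not N = N
not (A and A) implies not C = F implies N = N
C and C = N and N = N
C and (C and C) = N and N = N
(not (A and A) implies not C) implies (C and (C and C)) = N implies N = N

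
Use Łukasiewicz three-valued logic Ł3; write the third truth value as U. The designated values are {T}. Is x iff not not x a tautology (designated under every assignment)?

Yes

Every assignment of x over {T, U, F} gives a value in {T}.
In particular, with x=U: x iff not not x = T.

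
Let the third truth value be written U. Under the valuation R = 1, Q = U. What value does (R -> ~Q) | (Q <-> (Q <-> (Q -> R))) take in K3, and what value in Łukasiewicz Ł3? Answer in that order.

U; 1

In K3: ~Q = ~U = U
R -> ~Q = 1 -> U = U  [~1 | U]
Q -> R = U -> 1 = 1
Q <-> (Q -> R) = U <-> 1 = U
Q <-> (Q <-> (Q -> R)) = U <-> U = U
(R -> ~Q) | (Q <-> (Q <-> (Q -> R))) = U | U = U
In Łukasiewicz Ł3: ~Q = ~U = U
R -> ~Q = 1 -> U = U
Q -> R = U -> 1 = 1
Q <-> (Q -> R) = U <-> 1 = U
Q <-> (Q <-> (Q -> R)) = U <-> U = 1
(R -> ~Q) | (Q <-> (Q <-> (Q -> R))) = U | 1 = 1
They differ because K3 and Łukasiewicz Ł3 treat U differently under implication.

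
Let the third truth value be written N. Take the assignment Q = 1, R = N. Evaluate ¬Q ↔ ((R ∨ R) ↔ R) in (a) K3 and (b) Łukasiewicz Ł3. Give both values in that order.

In K3: ¬Q = ¬1 = 0
R ∨ R = N ∨ N = N
(R ∨ R) ↔ R = N ↔ N = N
¬Q ↔ ((R ∨ R) ↔ R) = 0 ↔ N = N
In Łukasiewicz Ł3: ¬Q = ¬1 = 0
R ∨ R = N ∨ N = N
(R ∨ R) ↔ R = N ↔ N = 1  [1 − |½−½|]
¬Q ↔ ((R ∨ R) ↔ R) = 0 ↔ 1 = 0
They differ because K3 and Łukasiewicz Ł3 treat N differently under implication.

N; 0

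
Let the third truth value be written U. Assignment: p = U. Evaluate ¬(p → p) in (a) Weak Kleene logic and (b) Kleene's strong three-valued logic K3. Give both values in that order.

U; U

In Weak Kleene logic: p → p = U → U = U
¬(p → p) = ¬U = U
In Kleene's strong three-valued logic K3: p → p = U → U = U  [¬U ∨ U]
¬(p → p) = ¬U = U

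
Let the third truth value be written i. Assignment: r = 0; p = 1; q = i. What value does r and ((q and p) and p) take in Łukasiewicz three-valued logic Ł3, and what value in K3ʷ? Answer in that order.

In Łukasiewicz three-valued logic Ł3: q and p = i and 1 = i
(q and p) and p = i and 1 = i
r and ((q and p) and p) = 0 and i = 0
In K3ʷ: q and p = i and 1 = i
(q and p) and p = i and 1 = i
r and ((q and p) and p) = 0 and i = i
They differ because Łukasiewicz three-valued logic Ł3 and K3ʷ treat i differently under the binary connectives.

0; i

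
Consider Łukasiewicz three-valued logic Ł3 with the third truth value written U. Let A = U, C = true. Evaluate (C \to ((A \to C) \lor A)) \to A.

A \to C = U \to true = true  [min(1, 1−½+1)]
(A \to C) \lor A = true \lor U = true
C \to ((A \to C) \lor A) = true \to true = true
(C \to ((A \to C) \lor A)) \to A = true \to U = U

U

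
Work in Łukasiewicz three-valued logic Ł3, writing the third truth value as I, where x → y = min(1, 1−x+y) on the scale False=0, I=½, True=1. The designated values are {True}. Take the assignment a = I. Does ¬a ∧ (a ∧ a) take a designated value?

No

¬a = ¬I = I
a ∧ a = I ∧ I = I
¬a ∧ (a ∧ a) = I ∧ I = I
I ∉ {True}.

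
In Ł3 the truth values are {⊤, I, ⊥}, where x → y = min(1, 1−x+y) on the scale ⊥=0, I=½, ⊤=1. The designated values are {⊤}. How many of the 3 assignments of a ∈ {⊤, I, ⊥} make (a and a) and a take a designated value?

a=⊤: ⊤ ✓
a=I: I ·
a=⊥: ⊥ ·

1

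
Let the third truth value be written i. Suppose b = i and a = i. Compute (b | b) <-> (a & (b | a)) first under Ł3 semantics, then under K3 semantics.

true; i

In Ł3: b | b = i | i = i
b | a = i | i = i
a & (b | a) = i & i = i
(b | b) <-> (a & (b | a)) = i <-> i = true  [1 − |½−½|]
In K3: b | b = i | i = i
b | a = i | i = i
a & (b | a) = i & i = i
(b | b) <-> (a & (b | a)) = i <-> i = i
They differ because Ł3 and K3 treat i differently under implication.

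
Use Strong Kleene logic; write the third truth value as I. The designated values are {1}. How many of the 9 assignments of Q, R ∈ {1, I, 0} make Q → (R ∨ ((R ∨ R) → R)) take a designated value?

7

Of the 9 assignments, 7 give a value in {1}.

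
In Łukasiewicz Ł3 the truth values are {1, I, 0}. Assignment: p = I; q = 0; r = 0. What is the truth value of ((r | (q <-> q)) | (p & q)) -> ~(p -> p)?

0

q <-> q = 0 <-> 0 = 1
r | (q <-> q) = 0 | 1 = 1
p & q = I & 0 = 0
(r | (q <-> q)) | (p & q) = 1 | 0 = 1
p -> p = I -> I = 1  [min(1, 1−½+½)]
~(p -> p) = ~1 = 0
((r | (q <-> q)) | (p & q)) -> ~(p -> p) = 1 -> 0 = 0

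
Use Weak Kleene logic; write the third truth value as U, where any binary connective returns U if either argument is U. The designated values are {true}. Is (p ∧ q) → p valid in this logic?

No

Countermodel: p=true, q=U gives U, which is not designated.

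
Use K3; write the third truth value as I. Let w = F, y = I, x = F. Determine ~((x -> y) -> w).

x -> y = F -> I = T  [~F | I]
(x -> y) -> w = T -> F = F
~((x -> y) -> w) = ~F = T

T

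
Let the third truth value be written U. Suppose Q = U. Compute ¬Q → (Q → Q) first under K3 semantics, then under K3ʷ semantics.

U; U

In K3: ¬Q = ¬U = U
Q → Q = U → U = U  [¬U ∨ U]
¬Q → (Q → Q) = U → U = U
In K3ʷ: ¬Q = ¬U = U
Q → Q = U → U = U  [any arg is the third value ⇒ result is the third value]
¬Q → (Q → Q) = U → U = U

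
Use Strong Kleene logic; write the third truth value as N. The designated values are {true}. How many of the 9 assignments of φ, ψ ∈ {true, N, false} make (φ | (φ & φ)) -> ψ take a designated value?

5

Of the 9 assignments, 5 give a value in {true}.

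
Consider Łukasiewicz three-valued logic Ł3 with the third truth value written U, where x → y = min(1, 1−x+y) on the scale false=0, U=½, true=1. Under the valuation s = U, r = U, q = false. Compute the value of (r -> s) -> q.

r -> s = U -> U = true  [min(1, 1−½+½)]
(r -> s) -> q = true -> false = false

false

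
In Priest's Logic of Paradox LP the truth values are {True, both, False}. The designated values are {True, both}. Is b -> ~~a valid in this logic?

Countermodel: b=True, a=False gives False, which is not designated.

No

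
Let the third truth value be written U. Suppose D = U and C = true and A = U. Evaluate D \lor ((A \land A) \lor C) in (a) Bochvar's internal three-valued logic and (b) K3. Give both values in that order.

U; true

In Bochvar's internal three-valued logic: A \land A = U \land U = U
(A \land A) \lor C = U \lor true = U
D \lor ((A \land A) \lor C) = U \lor U = U
In K3: A \land A = U \land U = U
(A \land A) \lor C = U \lor true = true
D \lor ((A \land A) \lor C) = U \lor true = true
They differ because Bochvar's internal three-valued logic and K3 treat U differently under the binary connectives.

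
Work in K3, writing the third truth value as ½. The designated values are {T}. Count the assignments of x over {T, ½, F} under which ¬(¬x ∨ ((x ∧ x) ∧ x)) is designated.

x=T: F ·
x=½: ½ ·
x=F: F ·

0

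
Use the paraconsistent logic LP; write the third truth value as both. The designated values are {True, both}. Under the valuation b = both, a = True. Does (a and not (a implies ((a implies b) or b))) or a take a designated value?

a implies b = True implies both = both  [not True or both]
(a implies b) or b = both or both = both
a implies ((a implies b) or b) = True implies both = both
not (a implies ((a implies b) or b)) = not both = both
a and not (a implies ((a implies b) or b)) = True and both = both
(a and not (a implies ((a implies b) or b))) or a = both or True = True
True ∈ {True, both}.

Yes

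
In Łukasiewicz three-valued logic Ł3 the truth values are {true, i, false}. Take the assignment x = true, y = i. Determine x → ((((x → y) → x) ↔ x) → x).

true

x → y = true → i = i  [min(1, 1−1+½)]
(x → y) → x = i → true = true
((x → y) → x) ↔ x = true ↔ true = true
(((x → y) → x) ↔ x) → x = true → true = true
x → ((((x → y) → x) ↔ x) → x) = true → true = true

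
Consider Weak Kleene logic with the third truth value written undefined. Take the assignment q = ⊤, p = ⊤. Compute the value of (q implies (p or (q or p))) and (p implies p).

⊤

q or p = ⊤ or ⊤ = ⊤
p or (q or p) = ⊤ or ⊤ = ⊤
q implies (p or (q or p)) = ⊤ implies ⊤ = ⊤
p implies p = ⊤ implies ⊤ = ⊤
(q implies (p or (q or p))) and (p implies p) = ⊤ and ⊤ = ⊤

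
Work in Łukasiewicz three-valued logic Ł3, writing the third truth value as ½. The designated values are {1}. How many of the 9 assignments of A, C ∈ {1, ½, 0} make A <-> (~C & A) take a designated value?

6

Of the 9 assignments, 6 give a value in {1}.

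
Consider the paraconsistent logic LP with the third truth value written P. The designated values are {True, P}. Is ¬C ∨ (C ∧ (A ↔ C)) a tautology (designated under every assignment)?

No

Countermodel: C=True, A=False gives False, which is not designated.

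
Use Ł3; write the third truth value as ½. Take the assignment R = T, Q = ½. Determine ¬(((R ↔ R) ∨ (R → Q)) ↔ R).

R ↔ R = T ↔ T = T
R → Q = T → ½ = ½
(R ↔ R) ∨ (R → Q) = T ∨ ½ = T
((R ↔ R) ∨ (R → Q)) ↔ R = T ↔ T = T
¬(((R ↔ R) ∨ (R → Q)) ↔ R) = ¬T = F

F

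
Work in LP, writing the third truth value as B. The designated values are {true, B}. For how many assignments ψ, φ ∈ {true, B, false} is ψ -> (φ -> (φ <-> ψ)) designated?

Of the 9 assignments, 9 give a value in {true, B}.

9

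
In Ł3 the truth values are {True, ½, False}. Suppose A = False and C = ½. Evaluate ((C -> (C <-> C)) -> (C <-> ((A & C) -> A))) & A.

C <-> C = ½ <-> ½ = True
C -> (C <-> C) = ½ -> True = True
A & C = False & ½ = False
(A & C) -> A = False -> False = True
C <-> ((A & C) -> A) = ½ <-> True = ½
(C -> (C <-> C)) -> (C <-> ((A & C) -> A)) = True -> ½ = ½
((C -> (C <-> C)) -> (C <-> ((A & C) -> A))) & A = ½ & False = False

False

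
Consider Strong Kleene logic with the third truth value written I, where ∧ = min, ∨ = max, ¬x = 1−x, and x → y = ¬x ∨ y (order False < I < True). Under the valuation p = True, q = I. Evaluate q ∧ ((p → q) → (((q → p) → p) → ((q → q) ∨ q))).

I

p → q = True → I = I  [¬True ∨ I]
q → p = I → True = True
(q → p) → p = True → True = True
q → q = I → I = I
(q → q) ∨ q = I ∨ I = I
((q → p) → p) → ((q → q) ∨ q) = True → I = I
(p → q) → (((q → p) → p) → ((q → q) ∨ q)) = I → I = I
q ∧ ((p → q) → (((q → p) → p) → ((q → q) ∨ q))) = I ∧ I = I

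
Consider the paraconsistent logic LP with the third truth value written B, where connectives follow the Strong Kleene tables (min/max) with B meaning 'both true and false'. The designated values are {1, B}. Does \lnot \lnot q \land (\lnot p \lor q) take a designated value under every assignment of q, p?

No

Countermodel: q=0, p=1 gives 0, which is not designated.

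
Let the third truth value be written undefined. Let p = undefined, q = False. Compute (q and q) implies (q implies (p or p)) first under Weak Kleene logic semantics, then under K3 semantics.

undefined; True

In Weak Kleene logic: q and q = False and False = False
p or p = undefined or undefined = undefined
q implies (p or p) = False implies undefined = undefined  [any arg is the third value ⇒ result is the third value]
(q and q) implies (q implies (p or p)) = False implies undefined = undefined
In K3: q and q = False and False = False
p or p = undefined or undefined = undefined
q implies (p or p) = False implies undefined = True  [not False or undefined]
(q and q) implies (q implies (p or p)) = False implies True = True
They differ because Weak Kleene logic and K3 treat undefined differently under the binary connectives.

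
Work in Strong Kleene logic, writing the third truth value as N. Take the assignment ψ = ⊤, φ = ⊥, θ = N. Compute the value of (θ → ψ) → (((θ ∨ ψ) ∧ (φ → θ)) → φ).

⊥

θ → ψ = N → ⊤ = ⊤  [¬N ∨ ⊤]
θ ∨ ψ = N ∨ ⊤ = ⊤
φ → θ = ⊥ → N = ⊤
(θ ∨ ψ) ∧ (φ → θ) = ⊤ ∧ ⊤ = ⊤
((θ ∨ ψ) ∧ (φ → θ)) → φ = ⊤ → ⊥ = ⊥
(θ → ψ) → (((θ ∨ ψ) ∧ (φ → θ)) → φ) = ⊤ → ⊥ = ⊥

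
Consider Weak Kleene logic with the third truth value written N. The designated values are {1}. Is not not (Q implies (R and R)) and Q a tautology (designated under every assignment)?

Countermodel: Q=1, R=N gives N, which is not designated.

No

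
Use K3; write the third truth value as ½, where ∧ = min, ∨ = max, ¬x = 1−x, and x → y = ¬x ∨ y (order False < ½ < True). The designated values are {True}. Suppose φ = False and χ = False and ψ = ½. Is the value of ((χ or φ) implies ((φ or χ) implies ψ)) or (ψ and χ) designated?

χ or φ = False or False = False
φ or χ = False or False = False
(φ or χ) implies ψ = False implies ½ = True  [not False or ½]
(χ or φ) implies ((φ or χ) implies ψ) = False implies True = True
ψ and χ = ½ and False = False
((χ or φ) implies ((φ or χ) implies ψ)) or (ψ and χ) = True or False = True
True ∈ {True}.

Yes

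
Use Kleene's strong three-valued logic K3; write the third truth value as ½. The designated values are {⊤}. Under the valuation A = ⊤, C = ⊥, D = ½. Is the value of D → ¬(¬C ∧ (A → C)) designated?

Yes

¬C = ¬⊥ = ⊤
A → C = ⊤ → ⊥ = ⊥
¬C ∧ (A → C) = ⊤ ∧ ⊥ = ⊥
¬(¬C ∧ (A → C)) = ¬⊥ = ⊤
D → ¬(¬C ∧ (A → C)) = ½ → ⊤ = ⊤
⊤ ∈ {⊤}.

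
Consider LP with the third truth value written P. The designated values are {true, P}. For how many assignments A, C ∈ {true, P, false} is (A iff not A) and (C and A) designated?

Designated under: (A=P, C=true); (A=P, C=P).

2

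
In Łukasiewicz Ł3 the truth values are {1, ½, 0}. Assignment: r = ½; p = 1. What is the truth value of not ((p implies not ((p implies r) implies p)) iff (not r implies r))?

p implies r = 1 implies ½ = ½  [min(1, 1−1+½)]
(p implies r) implies p = ½ implies 1 = 1
not ((p implies r) implies p) = not 1 = 0
p implies not ((p implies r) implies p) = 1 implies 0 = 0
not r = not ½ = ½
not r implies r = ½ implies ½ = 1
(p implies not ((p implies r) implies p)) iff (not r implies r) = 0 iff 1 = 0
not ((p implies not ((p implies r) implies p)) iff (not r implies r)) = not 0 = 1

1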